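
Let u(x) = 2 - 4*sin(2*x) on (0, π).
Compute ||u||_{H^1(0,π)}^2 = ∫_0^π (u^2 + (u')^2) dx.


||u||_{H^1(0,π)}^2 = 44*π

u'(x) = -8*cos(2*x).
Expand u² and (u')² and integrate term by term on (0, π), using: for integers n ≥ 1, ∫_0^π sin²(nx) dx = ∫_0^π cos²(nx) dx = π/2; for n ≠ n', ∫_0^π sin(nx)sin(n'x) dx = ∫_0^π cos(nx)cos(n'x) dx = 0; and by product-to-sum, ∫_0^π sin(nx)cos(n'x) dx = ½∫_0^π [sin((n+n')x) + sin((n−n')x)] dx, which is 0 when n+n' is even and 2n/(n²−n'²) when n+n' is odd (it need not vanish on (0, π)). For the constant mode: ∫_0^π 1 dx = π, ∫_0^π cos(nx) dx = 0, ∫_0^π sin(nx) dx = (1−(−1)^n)/n.
  u² squared terms: (2)²·∫1 dx = 4·π = 4*π;  (-4)²·∫sin(2x)² dx = 16·π/2 = 8*π.
  u² cross terms: 2·(2)·(-4)·∫1·sin(2x) dx = -16·(0) = 0.
  So ∫_0^π u² dx = 4*π + 8*π + 0 = 12*π.
  (u')² squared terms: (-8)²·∫cos(2x)² dx = 64·π/2 = 32*π.
  So ∫_0^π (u')² dx = 32*π.
||u||_{H^1}^2 = (12*π) + (32*π) = 44*π.


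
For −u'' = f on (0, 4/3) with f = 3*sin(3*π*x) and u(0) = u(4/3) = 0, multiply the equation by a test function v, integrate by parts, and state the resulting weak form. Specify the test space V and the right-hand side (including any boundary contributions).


V = H^1_0(0, 4/3) (so v(0) = v(4/3) = 0); weak form: ∫_0^4/3 u'v' dx = ∫_0^4/3 (3*sin(3*π*x)) v dx for all v ∈ V.

Multiply both sides by a test function v and integrate from 0 to 4/3:
  ∫_0^4/3 −u''(x) v(x) dx = ∫_0^4/3 f(x) v(x) dx.
Integrate the LHS by parts once:
  ∫_0^4/3 −u'' v dx = −[u'(x) v(x)]_0^4/3 + ∫_0^4/3 u'(x) v'(x) dx.
Thus ∫_0^4/3 u'(x) v'(x) dx = ∫_0^4/3 f(x) v(x) dx + [u'(x) v(x)]_0^4/3.
Choose V so that boundary terms are either known or forced to vanish.
u is Dirichlet: u(0) = u(4/3) = 0. Let V = H^1_0(0, 4/3); then v(0) = v(4/3) = 0, and [u' v]_0^4/3 = 0.
Weak formulation: find u (satisfying any essential BC) such that ∫_0^4/3 u'(x) v'(x) dx = ∫_0^4/3 f v dx for all v ∈ V.
Substituting f(x) = 3*sin(3*π*x), the right-hand side is ∫_0^4/3 (3*sin(3*π*x)) v dx.


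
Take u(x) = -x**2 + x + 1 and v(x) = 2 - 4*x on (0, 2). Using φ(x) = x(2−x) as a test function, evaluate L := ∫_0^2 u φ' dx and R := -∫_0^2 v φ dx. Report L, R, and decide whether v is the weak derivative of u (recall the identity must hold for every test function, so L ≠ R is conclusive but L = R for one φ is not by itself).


LHS = 4/3, RHS = 8/3. No, v is not the weak derivative of u.

u(x) = -x**2 + x + 1, classical derivative u'(x) = 1 - 2*x.
φ(x) = x(2−x), so φ'(x) = 2 - 2*x.
Note φ(0) = φ(2) = 0, so the boundary term u·φ vanishes.
LHS = ∫_0^2 u(x) φ'(x) dx = ∫_0^2 (2*x^3 - 4*x^2 + 2) dx. Term by term:
  ∫_0^2 2*x^3 dx = 8;  ∫_0^2 -4*x^2 dx = -32/3;  ∫_0^2 2 dx = 4.
Sum: 8 − 32/3 + 4 = 4/3.
So LHS = 4/3.
∫_0^2 v(x) φ(x) dx = ∫_0^2 (4*x^3 - 10*x^2 + 4*x) dx. Term by term:
  ∫_0^2 4*x^3 dx = 16;  ∫_0^2 -10*x^2 dx = -80/3;  ∫_0^2 4*x dx = 8.
Sum: 16 − 80/3 + 8 = -8/3.
So RHS = -∫_0^2 v(x) φ(x) dx = 8/3.
LHS − RHS = -4/3 ≠ 0, so the identity fails.
(For a valid weak derivative the identity must hold for EVERY test function, in particular this one. The failure shows v is NOT the weak derivative of u.)
Correct weak derivative would be u'(x) = 1 - 2*x.


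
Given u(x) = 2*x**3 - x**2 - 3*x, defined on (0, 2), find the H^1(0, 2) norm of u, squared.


||u||_{H^1}^2 = 694/7

The H^1 norm (squared) on an interval (0, L) is
  ||u||_{H^1}^2 = ∫_0^L u(x)^2 dx + ∫_0^L u'(x)^2 dx.
Compute u'(x) = 6*x**2 - 2*x - 3.
Then u(x)^2 = 4*x**6 - 4*x**5 - 11*x**4 + 6*x**3 + 9*x**2 and u'(x)^2 = 36*x**4 - 24*x**3 - 32*x**2 + 12*x + 9.
Integrate each monomial from 0 to 2 using ∫_0^2 c·x^n dx = c·2^(n+1)/(n+1):
  ∫_0^2 u(x)^2 dx = ∫_0^2 (4*x^6 - 4*x^5 - 11*x^4 + 6*x^3 + 9*x^2) dx. Term by term:
    ∫_0^2 4*x^6 dx = 512/7;  ∫_0^2 -4*x^5 dx = -128/3;  ∫_0^2 -11*x^4 dx = -352/5;
    ∫_0^2 6*x^3 dx = 24;  ∫_0^2 9*x^2 dx = 24.
  Sum: 512/7 − 128/3 − 352/5 + 24 + 24 = 848/105.
  ∫_0^2 u'(x)^2 dx = ∫_0^2 (36*x^4 - 24*x^3 - 32*x^2 + 12*x + 9) dx. Term by term:
    ∫_0^2 36*x^4 dx = 1152/5;  ∫_0^2 -24*x^3 dx = -96;  ∫_0^2 -32*x^2 dx = -256/3;
    ∫_0^2 12*x dx = 24;  ∫_0^2 9 dx = 18.
  Sum: 1152/5 − 96 − 256/3 + 24 + 18 = 1366/15.
Adding: ||u||_{H^1}^2 = 848/105 + 1366/15 = 694/7.


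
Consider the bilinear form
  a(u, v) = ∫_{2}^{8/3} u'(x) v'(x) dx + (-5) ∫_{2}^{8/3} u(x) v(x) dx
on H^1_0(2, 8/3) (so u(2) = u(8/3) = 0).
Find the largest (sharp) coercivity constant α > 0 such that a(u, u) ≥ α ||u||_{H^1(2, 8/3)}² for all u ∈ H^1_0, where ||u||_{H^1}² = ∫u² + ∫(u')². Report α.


α = (-20 + 9*π^2)/(4 + 9*π^2)

Coercivity of a(·,·) on H^1_0(2, 8/3) means a(u, u) ≥ α ||u||_{H^1}² for every u ∈ H^1_0.
The interval has length L = 2/3, and Poincaré/coercivity depend only on L. Here a(u, u) = ∫(u')² + (-5)·∫u².
Here c = -5 < 0 with |c| < (π/L)² = 9*π^2/4, so coercivity still holds. The condition a(u,u) ≥ α||u||_{H^1}² reads (1−α)∫(u')² ≥ (α−c)∫u². Any admissible α is ≤ 1 (rapidly oscillating u have ∫u²/∫(u')² → 0), and α = 1 would force 0 ≥ (1−c)∫u², impossible since c < 1; so 1−α > 0. By the sharp Poincaré inequality on H^1_0 of an interval of length L, ∫(u')² ≥ (π/L)²∫u² with equality for the first sine mode sin(π(x−x₀)/L) (x₀ the left endpoint), so the inequality holds for all u iff (1−α)(π/L)² ≥ α − c, i.e. α ≤ ((π/L)² + c)/((π/L)² + 1) = (1 + c(L/π)²)/(1 + (L/π)²). (Direct route, valid since c ≤ 0: Poincaré gives c∫u² ≥ c(L/π)²∫(u')², so a(u,u) ≥ (1 + c(L/π)²)∫(u')², while ||u||_{H^1}² ≤ (1 + (L/π)²)∫(u')²; dividing yields the same α.) With (π/L)² = 9*π^2/4 and c = -5, the largest admissible constant is α = ((π/L)² + c)/((π/L)² + 1).
Simplifying, α = (-20 + 9*π^2)/(4 + 9*π^2).


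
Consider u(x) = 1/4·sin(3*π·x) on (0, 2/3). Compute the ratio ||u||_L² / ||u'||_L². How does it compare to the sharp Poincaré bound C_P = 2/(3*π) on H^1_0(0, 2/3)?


||u||_L² / ||u'||_L² = 1/(3*π) < C_P = 2/(3*π).

u(x) = 1/4·sin(3*π·x), so u'(x) = 3*π*cos(3*π*x)/4.
Writing u(x) = A·sin(kπx/L) with A = 1/4 and k = 2, use ∫_0^L sin²(kπx/L) dx = L/2 and ∫_0^L cos²(kπx/L) dx = L/2.
u² = 1/16·sin²(3*π·x) and (u')² = 9*π^2/16·cos²(3*π·x), and each of sin², cos² integrates to L/2 = 1/3 over (0, 2/3).
∫_0^2/3 u² dx = 1/48, so ||u||_L² = sqrt(3)/12.
∫_0^2/3 (u')² dx = 3*π^2/16, so ||u'||_L² = sqrt(3)*π/4.
Ratio ||u||_L² / ||u'||_L² = 1/(3*π).
Sharp Poincaré constant on H^1_0(0, 2/3) is C_P = L/π = 2/(3*π), achieved by sin(3*π/2·x).
This is the k = 2 harmonic; the ratio L/(kπ) is strictly less than C_P = L/π, consistent with the sharp inequality ||u||_L² ≤ C_P ||u'||_L².


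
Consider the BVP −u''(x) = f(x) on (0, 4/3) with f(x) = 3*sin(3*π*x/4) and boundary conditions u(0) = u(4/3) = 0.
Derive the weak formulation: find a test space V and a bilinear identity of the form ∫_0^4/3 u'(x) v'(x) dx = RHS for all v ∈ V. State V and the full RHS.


V = H^1_0(0, 4/3) (so v(0) = v(4/3) = 0); weak form: ∫_0^4/3 u'v' dx = ∫_0^4/3 (3*sin(3*π*x/4)) v dx for all v ∈ V.

Multiply both sides by a test function v and integrate from 0 to 4/3:
  ∫_0^4/3 −u''(x) v(x) dx = ∫_0^4/3 f(x) v(x) dx.
Integrate the LHS by parts once:
  ∫_0^4/3 −u'' v dx = −[u'(x) v(x)]_0^4/3 + ∫_0^4/3 u'(x) v'(x) dx.
Thus ∫_0^4/3 u'(x) v'(x) dx = ∫_0^4/3 f(x) v(x) dx + [u'(x) v(x)]_0^4/3.
Choose V so that boundary terms are either known or forced to vanish.
u is Dirichlet: u(0) = u(4/3) = 0. Let V = H^1_0(0, 4/3); then v(0) = v(4/3) = 0, and [u' v]_0^4/3 = 0.
Weak formulation: find u (satisfying any essential BC) such that ∫_0^4/3 u'(x) v'(x) dx = ∫_0^4/3 f v dx for all v ∈ V.
Substituting f(x) = 3*sin(3*π*x/4), the right-hand side is ∫_0^4/3 (3*sin(3*π*x/4)) v dx.


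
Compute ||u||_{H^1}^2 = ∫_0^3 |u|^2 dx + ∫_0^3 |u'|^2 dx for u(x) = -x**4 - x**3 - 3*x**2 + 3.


||u||_{H^1}^2 = 514377/28

The H^1 norm (squared) on an interval (0, L) is
  ||u||_{H^1}^2 = ∫_0^L u(x)^2 dx + ∫_0^L u'(x)^2 dx.
Compute u'(x) = -4*x**3 - 3*x**2 - 6*x.
Then u(x)^2 = x**8 + 2*x**7 + 7*x**6 + 6*x**5 + 3*x**4 - 6*x**3 - 18*x**2 + 9 and u'(x)^2 = 16*x**6 + 24*x**5 + 57*x**4 + 36*x**3 + 36*x**2.
Integrate each monomial from 0 to 3 using ∫_0^3 c·x^n dx = c·3^(n+1)/(n+1):
  ∫_0^3 u(x)^2 dx = ∫_0^3 (x^8 + 2*x^7 + 7*x^6 + 6*x^5 + 3*x^4 - 6*x^3 - 18*x^2 + 9) dx. Term by term:
    ∫_0^3 x^8 dx = 2187;  ∫_0^3 2*x^7 dx = 6561/4;  ∫_0^3 7*x^6 dx = 2187;
    ∫_0^3 6*x^5 dx = 729;  ∫_0^3 3*x^4 dx = 729/5;  ∫_0^3 -6*x^3 dx = -243/2;
    ∫_0^3 -18*x^2 dx = -162;  ∫_0^3 9 dx = 27.
  Sum: 2187 + 6561/4 + 2187 + 729 + 729/5 − 243/2 − 162 + 27 = 132651/20.
  ∫_0^3 u'(x)^2 dx = ∫_0^3 (16*x^6 + 24*x^5 + 57*x^4 + 36*x^3 + 36*x^2) dx. Term by term:
    ∫_0^3 16*x^6 dx = 34992/7;  ∫_0^3 24*x^5 dx = 2916;  ∫_0^3 57*x^4 dx = 13851/5;
    ∫_0^3 36*x^3 dx = 729;  ∫_0^3 36*x^2 dx = 324.
  Sum: 34992/7 + 2916 + 13851/5 + 729 + 324 = 410832/35.
Adding: ||u||_{H^1}^2 = 132651/20 + 410832/35 = 514377/28.


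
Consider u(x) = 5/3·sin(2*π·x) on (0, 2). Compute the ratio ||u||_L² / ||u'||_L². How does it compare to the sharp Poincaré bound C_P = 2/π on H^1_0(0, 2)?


||u||_L² / ||u'||_L² = 1/(2*π) < C_P = 2/π.

u(x) = 5/3·sin(2*π·x), so u'(x) = 10*π*cos(2*π*x)/3.
Writing u(x) = A·sin(kπx/L) with A = 5/3 and k = 4, use ∫_0^L sin²(kπx/L) dx = L/2 and ∫_0^L cos²(kπx/L) dx = L/2.
u² = 25/9·sin²(2*π·x) and (u')² = 100*π^2/9·cos²(2*π·x), and each of sin², cos² integrates to L/2 = 1 over (0, 2).
∫_0^2 u² dx = 25/9, so ||u||_L² = 5/3.
∫_0^2 (u')² dx = 100*π^2/9, so ||u'||_L² = 10*π/3.
Ratio ||u||_L² / ||u'||_L² = 1/(2*π).
Sharp Poincaré constant on H^1_0(0, 2) is C_P = L/π = 2/π, achieved by sin(π/2·x).
This is the k = 4 harmonic; the ratio L/(kπ) is strictly less than C_P = L/π, consistent with the sharp inequality ||u||_L² ≤ C_P ||u'||_L².


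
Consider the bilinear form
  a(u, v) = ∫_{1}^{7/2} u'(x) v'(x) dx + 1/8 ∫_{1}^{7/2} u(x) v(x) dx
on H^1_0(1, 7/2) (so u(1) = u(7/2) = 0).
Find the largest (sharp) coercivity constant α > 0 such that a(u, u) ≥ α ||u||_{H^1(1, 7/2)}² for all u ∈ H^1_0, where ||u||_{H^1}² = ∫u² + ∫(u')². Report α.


α = (25 + 32*π^2)/(8*(25 + 4*π^2))

Coercivity of a(·,·) on H^1_0(1, 7/2) means a(u, u) ≥ α ||u||_{H^1}² for every u ∈ H^1_0.
The interval has length L = 5/2, and Poincaré/coercivity depend only on L. Here a(u, u) = ∫(u')² + (1/8)·∫u².
Here 0 < c = 1/8 < 1. The condition a(u,u) ≥ α||u||_{H^1}² reads (1−α)∫(u')² ≥ (α−c)∫u². Any admissible α is ≤ 1 (rapidly oscillating u have ∫u²/∫(u')² → 0), and α = 1 would force 0 ≥ (1−c)∫u², impossible since c < 1; so 1−α > 0. By the sharp Poincaré inequality on H^1_0 of an interval of length L, ∫(u')² ≥ (π/L)²∫u² with equality for the first sine mode sin(π(x−x₀)/L) (x₀ the left endpoint), so the inequality holds for all u iff (1−α)(π/L)² ≥ α − c, i.e. α ≤ ((π/L)² + c)/((π/L)² + 1) = (1 + c(L/π)²)/(1 + (L/π)²). With (π/L)² = 4*π^2/25 and c = 1/8, the largest admissible constant is α = ((π/L)² + c)/((π/L)² + 1).
Simplifying, α = (25 + 32*π^2)/(8*(25 + 4*π^2)).


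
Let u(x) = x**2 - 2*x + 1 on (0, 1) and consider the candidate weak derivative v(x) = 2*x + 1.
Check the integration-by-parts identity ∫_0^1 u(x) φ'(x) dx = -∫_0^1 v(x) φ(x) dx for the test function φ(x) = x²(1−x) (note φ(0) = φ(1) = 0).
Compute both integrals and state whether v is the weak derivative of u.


LHS = 1/15, RHS = -11/60. No, v is not the weak derivative of u.

u(x) = x**2 - 2*x + 1, classical derivative u'(x) = 2*x - 2.
φ(x) = x²(1−x), so φ'(x) = x*(2 - 3*x).
Note φ(0) = φ(1) = 0, so the boundary term u·φ vanishes.
LHS = ∫_0^1 u(x) φ'(x) dx = ∫_0^1 (-3*x^4 + 8*x^3 - 7*x^2 + 2*x) dx. Term by term:
  ∫_0^1 -3*x^4 dx = -3/5;  ∫_0^1 8*x^3 dx = 2;  ∫_0^1 -7*x^2 dx = -7/3;
  ∫_0^1 2*x dx = 1.
Sum: -3/5 + 2 − 7/3 + 1 = 1/15.
So LHS = 1/15.
∫_0^1 v(x) φ(x) dx = ∫_0^1 (-2*x^4 + x^3 + x^2) dx. Term by term:
  ∫_0^1 -2*x^4 dx = -2/5;  ∫_0^1 x^3 dx = 1/4;  ∫_0^1 x^2 dx = 1/3.
Sum: -2/5 + 1/4 + 1/3 = 11/60.
So RHS = -∫_0^1 v(x) φ(x) dx = -11/60.
LHS − RHS = 1/4 ≠ 0, so the identity fails.
(For a valid weak derivative the identity must hold for EVERY test function, in particular this one. The failure shows v is NOT the weak derivative of u.)
Correct weak derivative would be u'(x) = 2*x - 2.


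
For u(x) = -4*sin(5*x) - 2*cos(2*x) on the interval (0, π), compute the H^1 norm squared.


||u||_{H^1(0,π)}^2 = 800/21 + 218*π

u'(x) = 4*sin(2*x) - 20*cos(5*x).
Expand u² and (u')² and integrate term by term on (0, π), using: for integers n ≥ 1, ∫_0^π sin²(nx) dx = ∫_0^π cos²(nx) dx = π/2; for n ≠ n', ∫_0^π sin(nx)sin(n'x) dx = ∫_0^π cos(nx)cos(n'x) dx = 0; and by product-to-sum, ∫_0^π sin(nx)cos(n'x) dx = ½∫_0^π [sin((n+n')x) + sin((n−n')x)] dx, which is 0 when n+n' is even and 2n/(n²−n'²) when n+n' is odd (it need not vanish on (0, π)).
  u² squared terms: (-4)²·∫sin(5x)² dx = 16·π/2 = 8*π;  (-2)²·∫cos(2x)² dx = 4·π/2 = 2*π.
  u² cross terms: 2·(-4)·(-2)·∫sin(5x)·cos(2x) dx = 16·(10/21) = 160/21.
  So ∫_0^π u² dx = 8*π + 2*π + 160/21 = 160/21 + 10*π.
  (u')² squared terms: (-20)²·∫cos(5x)² dx = 400·π/2 = 200*π;  (4)²·∫sin(2x)² dx = 16·π/2 = 8*π.
  (u')² cross terms: 2·(-20)·(4)·∫cos(5x)·sin(2x) dx = -160·(-4/21) = 640/21.
  So ∫_0^π (u')² dx = 200*π + 8*π + 640/21 = 640/21 + 208*π.
||u||_{H^1}^2 = (160/21 + 10*π) + (640/21 + 208*π) = 800/21 + 218*π.


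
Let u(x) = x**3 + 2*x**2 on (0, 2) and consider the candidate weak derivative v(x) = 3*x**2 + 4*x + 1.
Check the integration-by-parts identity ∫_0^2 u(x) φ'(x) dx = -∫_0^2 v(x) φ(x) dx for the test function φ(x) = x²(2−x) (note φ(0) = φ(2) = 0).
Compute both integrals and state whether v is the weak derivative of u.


LHS = -64/5, RHS = -212/15. No, v is not the weak derivative of u.

u(x) = x**3 + 2*x**2, classical derivative u'(x) = 3*x**2 + 4*x.
φ(x) = x²(2−x), so φ'(x) = x*(4 - 3*x).
Note φ(0) = φ(2) = 0, so the boundary term u·φ vanishes.
LHS = ∫_0^2 u(x) φ'(x) dx = ∫_0^2 (-3*x^5 - 2*x^4 + 8*x^3) dx. Term by term:
  ∫_0^2 -3*x^5 dx = -32;  ∫_0^2 -2*x^4 dx = -64/5;  ∫_0^2 8*x^3 dx = 32.
Sum: -32 − 64/5 + 32 = -64/5.
So LHS = -64/5.
∫_0^2 v(x) φ(x) dx = ∫_0^2 (-3*x^5 + 2*x^4 + 7*x^3 + 2*x^2) dx. Term by term:
  ∫_0^2 -3*x^5 dx = -32;  ∫_0^2 2*x^4 dx = 64/5;  ∫_0^2 7*x^3 dx = 28;
  ∫_0^2 2*x^2 dx = 16/3.
Sum: -32 + 64/5 + 28 + 16/3 = 212/15.
So RHS = -∫_0^2 v(x) φ(x) dx = -212/15.
LHS − RHS = 4/3 ≠ 0, so the identity fails.
(For a valid weak derivative the identity must hold for EVERY test function, in particular this one. The failure shows v is NOT the weak derivative of u.)
Correct weak derivative would be u'(x) = 3*x**2 + 4*x.


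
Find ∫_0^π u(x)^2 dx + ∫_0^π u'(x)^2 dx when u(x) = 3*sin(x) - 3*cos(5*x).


||u||_{H^1(0,π)}^2 = 126*π

u'(x) = 15*sin(5*x) + 3*cos(x).
Expand u² and (u')² and integrate term by term on (0, π), using: for integers n ≥ 1, ∫_0^π sin²(nx) dx = ∫_0^π cos²(nx) dx = π/2; for n ≠ n', ∫_0^π sin(nx)sin(n'x) dx = ∫_0^π cos(nx)cos(n'x) dx = 0; and by product-to-sum, ∫_0^π sin(nx)cos(n'x) dx = ½∫_0^π [sin((n+n')x) + sin((n−n')x)] dx, which is 0 when n+n' is even and 2n/(n²−n'²) when n+n' is odd (it need not vanish on (0, π)).
  u² squared terms: (-3)²·∫cos(5x)² dx = 9·π/2 = 9*π/2;  (3)²·∫sin(x)² dx = 9·π/2 = 9*π/2.
  u² cross terms: 2·(-3)·(3)·∫cos(5x)·sin(x) dx = -18·(0) = 0.
  So ∫_0^π u² dx = 9*π/2 + 9*π/2 + 0 = 9*π.
  (u')² squared terms: (3)²·∫cos(x)² dx = 9·π/2 = 9*π/2;  (15)²·∫sin(5x)² dx = 225·π/2 = 225*π/2.
  (u')² cross terms: 2·(3)·(15)·∫cos(x)·sin(5x) dx = 90·(0) = 0.
  So ∫_0^π (u')² dx = 9*π/2 + 225*π/2 + 0 = 117*π.
||u||_{H^1}^2 = (9*π) + (117*π) = 126*π.


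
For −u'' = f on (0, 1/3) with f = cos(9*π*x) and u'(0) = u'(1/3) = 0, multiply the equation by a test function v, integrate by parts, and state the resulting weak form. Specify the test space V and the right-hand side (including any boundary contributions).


V = H^1(0, 1/3) (no boundary constraint on v; u is determined up to an additive constant); weak form: ∫_0^1/3 u'v' dx = ∫_0^1/3 (cos(9*π*x)) v dx for all v ∈ V.

Multiply both sides by a test function v and integrate from 0 to 1/3:
  ∫_0^1/3 −u''(x) v(x) dx = ∫_0^1/3 f(x) v(x) dx.
Integrate the LHS by parts once:
  ∫_0^1/3 −u'' v dx = −[u'(x) v(x)]_0^1/3 + ∫_0^1/3 u'(x) v'(x) dx.
Thus ∫_0^1/3 u'(x) v'(x) dx = ∫_0^1/3 f(x) v(x) dx + [u'(x) v(x)]_0^1/3.
Choose V so that boundary terms are either known or forced to vanish.
u has homogeneous Neumann: u'(0) = u'(1/3) = 0. So [u' v]_0^1/3 = 0·v(1/3) − 0·v(0) = 0 for any v; take V = H^1(0, 1/3).
Weak formulation: find u (satisfying any essential BC) such that ∫_0^1/3 u'(x) v'(x) dx = ∫_0^1/3 f v dx for all v ∈ V (homogeneous Neumann, so boundary terms vanish).
Substituting f(x) = cos(9*π*x), the right-hand side is ∫_0^1/3 (cos(9*π*x)) v dx.
Compatibility check (pure Neumann): taking v ≡ 1 ∈ V gives 0 = ∫_0^1/3 f dx + (0) − (0), i.e. ∫_0^1/3 f dx must equal u'(0) − u'(1/3) = 0. Indeed ∫_0^1/3 (cos(9*π*x)) dx = 0, so the data are compatible. The solution is then unique only up to an additive constant (fix it e.g. by requiring ∫_0^1/3 u dx = 0).


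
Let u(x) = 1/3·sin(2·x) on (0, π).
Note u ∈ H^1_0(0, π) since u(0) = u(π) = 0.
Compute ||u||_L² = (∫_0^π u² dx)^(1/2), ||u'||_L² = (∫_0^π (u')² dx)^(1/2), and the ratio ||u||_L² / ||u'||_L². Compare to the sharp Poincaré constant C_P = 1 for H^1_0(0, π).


||u||_L² / ||u'||_L² = 1/2 < C_P = 1.

u(x) = 1/3·sin(2·x), so u'(x) = 2*cos(2*x)/3.
Writing u(x) = A·sin(kπx/L) with A = 1/3 and k = 2, use ∫_0^L sin²(kπx/L) dx = L/2 and ∫_0^L cos²(kπx/L) dx = L/2.
u² = 1/9·sin²(2·x) and (u')² = 4/9·cos²(2·x), and each of sin², cos² integrates to L/2 = π/2 over (0, π).
∫_0^π u² dx = π/18, so ||u||_L² = sqrt(2)*sqrt(π)/6.
∫_0^π (u')² dx = 2*π/9, so ||u'||_L² = sqrt(2)*sqrt(π)/3.
Ratio ||u||_L² / ||u'||_L² = 1/2.
Sharp Poincaré constant on H^1_0(0, π) is C_P = L/π = 1, achieved by sin(x).
This is the k = 2 harmonic; the ratio L/(kπ) is strictly less than C_P = L/π, consistent with the sharp inequality ||u||_L² ≤ C_P ||u'||_L².


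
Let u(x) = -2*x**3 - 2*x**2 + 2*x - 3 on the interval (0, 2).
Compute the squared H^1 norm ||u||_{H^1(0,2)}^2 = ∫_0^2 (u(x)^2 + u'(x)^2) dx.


||u||_{H^1}^2 = 59074/105

The H^1 norm (squared) on an interval (0, L) is
  ||u||_{H^1}^2 = ∫_0^L u(x)^2 dx + ∫_0^L u'(x)^2 dx.
Compute u'(x) = -6*x**2 - 4*x + 2.
Then u(x)^2 = 4*x**6 + 8*x**5 - 4*x**4 + 4*x**3 + 16*x**2 - 12*x + 9 and u'(x)^2 = 36*x**4 + 48*x**3 - 8*x**2 - 16*x + 4.
Integrate each monomial from 0 to 2 using ∫_0^2 c·x^n dx = c·2^(n+1)/(n+1):
  ∫_0^2 u(x)^2 dx = ∫_0^2 (4*x^6 + 8*x^5 - 4*x^4 + 4*x^3 + 16*x^2 - 12*x + 9) dx. Term by term:
    ∫_0^2 4*x^6 dx = 512/7;  ∫_0^2 8*x^5 dx = 256/3;  ∫_0^2 -4*x^4 dx = -128/5;
    ∫_0^2 4*x^3 dx = 16;  ∫_0^2 16*x^2 dx = 128/3;  ∫_0^2 -12*x dx = -24;
    ∫_0^2 9 dx = 18.
  Sum: 512/7 + 256/3 − 128/5 + 16 + 128/3 − 24 + 18 = 6494/35.
  ∫_0^2 u'(x)^2 dx = ∫_0^2 (36*x^4 + 48*x^3 - 8*x^2 - 16*x + 4) dx. Term by term:
    ∫_0^2 36*x^4 dx = 1152/5;  ∫_0^2 48*x^3 dx = 192;  ∫_0^2 -8*x^2 dx = -64/3;
    ∫_0^2 -16*x dx = -32;  ∫_0^2 4 dx = 8.
  Sum: 1152/5 + 192 − 64/3 − 32 + 8 = 5656/15.
Adding: ||u||_{H^1}^2 = 6494/35 + 5656/15 = 59074/105.


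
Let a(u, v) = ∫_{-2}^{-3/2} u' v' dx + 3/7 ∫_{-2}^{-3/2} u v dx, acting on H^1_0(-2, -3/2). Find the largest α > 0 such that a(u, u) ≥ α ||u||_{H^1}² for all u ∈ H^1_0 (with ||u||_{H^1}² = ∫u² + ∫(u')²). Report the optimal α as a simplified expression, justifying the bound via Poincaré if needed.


α = (3 + 28*π^2)/(7*(1 + 4*π^2))

Coercivity of a(·,·) on H^1_0(-2, -3/2) means a(u, u) ≥ α ||u||_{H^1}² for every u ∈ H^1_0.
The interval has length L = 1/2, and Poincaré/coercivity depend only on L. Here a(u, u) = ∫(u')² + (3/7)·∫u².
Here 0 < c = 3/7 < 1. The condition a(u,u) ≥ α||u||_{H^1}² reads (1−α)∫(u')² ≥ (α−c)∫u². Any admissible α is ≤ 1 (rapidly oscillating u have ∫u²/∫(u')² → 0), and α = 1 would force 0 ≥ (1−c)∫u², impossible since c < 1; so 1−α > 0. By the sharp Poincaré inequality on H^1_0 of an interval of length L, ∫(u')² ≥ (π/L)²∫u² with equality for the first sine mode sin(π(x−x₀)/L) (x₀ the left endpoint), so the inequality holds for all u iff (1−α)(π/L)² ≥ α − c, i.e. α ≤ ((π/L)² + c)/((π/L)² + 1) = (1 + c(L/π)²)/(1 + (L/π)²). With (π/L)² = 4*π^2 and c = 3/7, the largest admissible constant is α = ((π/L)² + c)/((π/L)² + 1).
Simplifying, α = (3 + 28*π^2)/(7*(1 + 4*π^2)).


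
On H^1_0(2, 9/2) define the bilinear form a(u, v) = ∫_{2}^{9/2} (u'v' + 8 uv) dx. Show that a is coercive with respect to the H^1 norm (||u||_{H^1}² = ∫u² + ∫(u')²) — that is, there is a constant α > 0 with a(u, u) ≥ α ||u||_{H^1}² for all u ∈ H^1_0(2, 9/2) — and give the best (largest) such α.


α = 1

Coercivity of a(·,·) on H^1_0(2, 9/2) means a(u, u) ≥ α ||u||_{H^1}² for every u ∈ H^1_0.
The interval has length L = 5/2, and Poincaré/coercivity depend only on L. Here a(u, u) = ∫(u')² + (8)·∫u².
Here c = 8 ≥ 1, so a(u,u) = ∫(u')² + c∫u² ≥ ∫(u')² + ∫u² = ||u||_{H^1}², i.e. α = 1 works. No larger α is possible: a(u,u) ≥ α||u||_{H^1}² means (1−α)∫(u')² ≥ (α−c)∫u², and for the modes u_n = sin(nπ(x−x₀)/L) (x₀ the left endpoint) one has ∫u_n²/∫(u_n')² = (L/(nπ))² → 0, so a(u_n,u_n)/||u_n||_{H^1}² → 1. Hence the optimal constant is α = 1.
Therefore α = 1.


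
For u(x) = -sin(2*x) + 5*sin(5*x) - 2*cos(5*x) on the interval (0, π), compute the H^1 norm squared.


||u||_{H^1(0,π)}^2 = -416/21 + 759*π/2

u'(x) = 10*sin(5*x) - 2*cos(2*x) + 25*cos(5*x).
Expand u² and (u')² and integrate term by term on (0, π), using: for integers n ≥ 1, ∫_0^π sin²(nx) dx = ∫_0^π cos²(nx) dx = π/2; for n ≠ n', ∫_0^π sin(nx)sin(n'x) dx = ∫_0^π cos(nx)cos(n'x) dx = 0; and by product-to-sum, ∫_0^π sin(nx)cos(n'x) dx = ½∫_0^π [sin((n+n')x) + sin((n−n')x)] dx, which is 0 when n+n' is even and 2n/(n²−n'²) when n+n' is odd (it need not vanish on (0, π)).
  u² squared terms: (-1)²·∫sin(2x)² dx = 1·π/2 = π/2;  (-2)²·∫cos(5x)² dx = 4·π/2 = 2*π;  (5)²·∫sin(5x)² dx = 25·π/2 = 25*π/2.
  u² cross terms: 2·(-1)·(-2)·∫sin(2x)·cos(5x) dx = 4·(-4/21) = -16/21;  2·(-1)·(5)·∫sin(2x)·sin(5x) dx = -10·(0) = 0;  2·(-2)·(5)·∫cos(5x)·sin(5x) dx = -20·(0) = 0.
  So ∫_0^π u² dx = π/2 + 2*π + 25*π/2 − 16/21 + 0 + 0 = -16/21 + 15*π.
  (u')² squared terms: (-2)²·∫cos(2x)² dx = 4·π/2 = 2*π;  (10)²·∫sin(5x)² dx = 100·π/2 = 50*π;  (25)²·∫cos(5x)² dx = 625·π/2 = 625*π/2.
  (u')² cross terms: 2·(-2)·(10)·∫cos(2x)·sin(5x) dx = -40·(10/21) = -400/21;  2·(-2)·(25)·∫cos(2x)·cos(5x) dx = -100·(0) = 0;  2·(10)·(25)·∫sin(5x)·cos(5x) dx = 500·(0) = 0.
  So ∫_0^π (u')² dx = 2*π + 50*π + 625*π/2 − 400/21 + 0 + 0 = -400/21 + 729*π/2.
||u||_{H^1}^2 = (-16/21 + 15*π) + (-400/21 + 729*π/2) = -416/21 + 759*π/2.


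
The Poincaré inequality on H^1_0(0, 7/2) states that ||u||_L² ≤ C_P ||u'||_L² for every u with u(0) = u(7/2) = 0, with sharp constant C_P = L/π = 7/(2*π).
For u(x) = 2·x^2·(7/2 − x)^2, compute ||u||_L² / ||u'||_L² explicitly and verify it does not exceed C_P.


||u||_L² / ||u'||_L² = 7*sqrt(3)/12 < C_P = 7/(2*π).

u(x) = 2·x^2·(7/2 − x)^2, so u'(x) = x*(2*x - 7)*(4*x - 7).
u(x) = 2·x^2·(7/2 − x)^2 vanishes at x = 0 and x = 7/2, so u ∈ H^1_0(0, 7/2). Differentiate via the product rule and integrate the resulting polynomials term by term.
  ∫_0^7/2 u² dx = ∫_0^7/2 (4*x^8 - 56*x^7 + 294*x^6 - 686*x^5 + 2401*x^4/4) dx. Term by term:
    ∫_0^7/2 4*x^8 dx = 40353607/1152;  ∫_0^7/2 -56*x^7 dx = -40353607/256;  ∫_0^7/2 294*x^6 dx = 17294403/64;
    ∫_0^7/2 -686*x^5 dx = -40353607/192;  ∫_0^7/2 2401*x^4/4 dx = 40353607/640.
  Sum: 40353607/1152 − 40353607/256 + 17294403/64 − 40353607/192 + 40353607/640 = 5764801/11520.
  ∫_0^7/2 (u')² dx = ∫_0^7/2 (64*x^6 - 672*x^5 + 2548*x^4 - 4116*x^3 + 2401*x^2) dx. Term by term:
    ∫_0^7/2 64*x^6 dx = 117649/2;  ∫_0^7/2 -672*x^5 dx = -823543/4;  ∫_0^7/2 2548*x^4 dx = 10706059/40;
    ∫_0^7/2 -4116*x^3 dx = -2470629/16;  ∫_0^7/2 2401*x^2 dx = 823543/24.
  Sum: 117649/2 − 823543/4 + 10706059/40 − 2470629/16 + 823543/24 = 117649/240.
∫_0^7/2 u² dx = 5764801/11520, so ||u||_L² = 2401*sqrt(5)/240.
∫_0^7/2 (u')² dx = 117649/240, so ||u'||_L² = 343*sqrt(15)/60.
Ratio ||u||_L² / ||u'||_L² = 7*sqrt(3)/12.
Sharp Poincaré constant on H^1_0(0, 7/2) is C_P = L/π = 7/(2*π), achieved by sin(2*π/7·x).
A polynomial bump cannot attain the sharp Poincaré constant (only the first sine eigenfunction does), so the ratio is strictly less than C_P, consistent with ||u||_L² ≤ C_P ||u'||_L².


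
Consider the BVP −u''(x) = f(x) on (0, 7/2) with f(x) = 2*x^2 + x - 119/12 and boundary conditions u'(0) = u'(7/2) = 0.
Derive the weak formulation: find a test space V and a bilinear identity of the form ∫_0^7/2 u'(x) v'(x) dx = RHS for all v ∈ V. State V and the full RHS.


V = H^1(0, 7/2) (no boundary constraint on v; u is determined up to an additive constant); weak form: ∫_0^7/2 u'v' dx = ∫_0^7/2 (2*x^2 + x - 119/12) v dx for all v ∈ V.

Multiply both sides by a test function v and integrate from 0 to 7/2:
  ∫_0^7/2 −u''(x) v(x) dx = ∫_0^7/2 f(x) v(x) dx.
Integrate the LHS by parts once:
  ∫_0^7/2 −u'' v dx = −[u'(x) v(x)]_0^7/2 + ∫_0^7/2 u'(x) v'(x) dx.
Thus ∫_0^7/2 u'(x) v'(x) dx = ∫_0^7/2 f(x) v(x) dx + [u'(x) v(x)]_0^7/2.
Choose V so that boundary terms are either known or forced to vanish.
u has homogeneous Neumann: u'(0) = u'(7/2) = 0. So [u' v]_0^7/2 = 0·v(7/2) − 0·v(0) = 0 for any v; take V = H^1(0, 7/2).
Weak formulation: find u (satisfying any essential BC) such that ∫_0^7/2 u'(x) v'(x) dx = ∫_0^7/2 f v dx for all v ∈ V (homogeneous Neumann, so boundary terms vanish).
Substituting f(x) = 2*x^2 + x - 119/12, the right-hand side is ∫_0^7/2 (2*x^2 + x - 119/12) v dx.
Compatibility check (pure Neumann): taking v ≡ 1 ∈ V gives 0 = ∫_0^7/2 f dx + (0) − (0), i.e. ∫_0^7/2 f dx must equal u'(0) − u'(7/2) = 0. Indeed ∫_0^7/2 (2*x^2 + x - 119/12) dx = 0, so the data are compatible. The solution is then unique only up to an additive constant (fix it e.g. by requiring ∫_0^7/2 u dx = 0).


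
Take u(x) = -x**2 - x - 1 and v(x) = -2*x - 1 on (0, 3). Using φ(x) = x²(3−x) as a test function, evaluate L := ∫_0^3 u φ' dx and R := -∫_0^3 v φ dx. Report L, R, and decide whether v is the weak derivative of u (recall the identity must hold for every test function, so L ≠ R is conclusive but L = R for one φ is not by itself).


LHS = 621/20, RHS = 621/20. Yes, v = u' weakly.

u(x) = -x**2 - x - 1, classical derivative u'(x) = -2*x - 1.
φ(x) = x²(3−x), so φ'(x) = 3*x*(2 - x).
Note φ(0) = φ(3) = 0, so the boundary term u·φ vanishes.
LHS = ∫_0^3 u(x) φ'(x) dx = ∫_0^3 (3*x^4 - 3*x^3 - 3*x^2 - 6*x) dx. Term by term:
  ∫_0^3 3*x^4 dx = 729/5;  ∫_0^3 -3*x^3 dx = -243/4;  ∫_0^3 -3*x^2 dx = -27;
  ∫_0^3 -6*x dx = -27.
Sum: 729/5 − 243/4 − 27 − 27 = 621/20.
So LHS = 621/20.
∫_0^3 v(x) φ(x) dx = ∫_0^3 (2*x^4 - 5*x^3 - 3*x^2) dx. Term by term:
  ∫_0^3 2*x^4 dx = 486/5;  ∫_0^3 -5*x^3 dx = -405/4;  ∫_0^3 -3*x^2 dx = -27.
Sum: 486/5 − 405/4 − 27 = -621/20.
So RHS = -∫_0^3 v(x) φ(x) dx = 621/20.
LHS = RHS, so the identity holds for this test φ.
Moreover u is smooth here and v(x) = u'(x) = -2*x - 1 pointwise, so the identity holds for every test function. Hence v is the weak derivative of u.


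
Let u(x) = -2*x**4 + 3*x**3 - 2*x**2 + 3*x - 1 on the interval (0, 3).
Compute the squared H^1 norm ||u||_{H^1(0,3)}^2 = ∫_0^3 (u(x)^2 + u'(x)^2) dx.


||u||_{H^1}^2 = 348576/35

The H^1 norm (squared) on an interval (0, L) is
  ||u||_{H^1}^2 = ∫_0^L u(x)^2 dx + ∫_0^L u'(x)^2 dx.
Compute u'(x) = -8*x**3 + 9*x**2 - 4*x + 3.
Then u(x)^2 = 4*x**8 - 12*x**7 + 17*x**6 - 24*x**5 + 26*x**4 - 18*x**3 + 13*x**2 - 6*x + 1 and u'(x)^2 = 64*x**6 - 144*x**5 + 145*x**4 - 120*x**3 + 70*x**2 - 24*x + 9.
Integrate each monomial from 0 to 3 using ∫_0^3 c·x^n dx = c·3^(n+1)/(n+1):
  ∫_0^3 u(x)^2 dx = ∫_0^3 (4*x^8 - 12*x^7 + 17*x^6 - 24*x^5 + 26*x^4 - 18*x^3 + 13*x^2 - 6*x + 1) dx. Term by term:
    ∫_0^3 4*x^8 dx = 8748;  ∫_0^3 -12*x^7 dx = -19683/2;  ∫_0^3 17*x^6 dx = 37179/7;
    ∫_0^3 -24*x^5 dx = -2916;  ∫_0^3 26*x^4 dx = 6318/5;  ∫_0^3 -18*x^3 dx = -729/2;
    ∫_0^3 13*x^2 dx = 117;  ∫_0^3 -6*x dx = -27;  ∫_0^3 1 dx = 3.
  Sum: 8748 − 19683/2 + 37179/7 − 2916 + 6318/5 − 729/2 + 117 − 27 + 3 = 80286/35.
  ∫_0^3 u'(x)^2 dx = ∫_0^3 (64*x^6 - 144*x^5 + 145*x^4 - 120*x^3 + 70*x^2 - 24*x + 9) dx. Term by term:
    ∫_0^3 64*x^6 dx = 139968/7;  ∫_0^3 -144*x^5 dx = -17496;  ∫_0^3 145*x^4 dx = 7047;
    ∫_0^3 -120*x^3 dx = -2430;  ∫_0^3 70*x^2 dx = 630;  ∫_0^3 -24*x dx = -108;
    ∫_0^3 9 dx = 27.
  Sum: 139968/7 − 17496 + 7047 − 2430 + 630 − 108 + 27 = 53658/7.
Adding: ||u||_{H^1}^2 = 80286/35 + 53658/7 = 348576/35.


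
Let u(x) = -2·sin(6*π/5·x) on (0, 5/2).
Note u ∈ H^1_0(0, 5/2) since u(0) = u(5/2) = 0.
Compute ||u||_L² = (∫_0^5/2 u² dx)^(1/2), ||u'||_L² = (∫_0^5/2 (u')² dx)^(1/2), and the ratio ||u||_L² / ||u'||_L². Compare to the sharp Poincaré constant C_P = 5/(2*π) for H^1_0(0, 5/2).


||u||_L² / ||u'||_L² = 5/(6*π) < C_P = 5/(2*π).

u(x) = -2·sin(6*π/5·x), so u'(x) = -12*π*cos(6*π*x/5)/5.
Writing u(x) = A·sin(kπx/L) with A = -2 and k = 3, use ∫_0^L sin²(kπx/L) dx = L/2 and ∫_0^L cos²(kπx/L) dx = L/2.
u² = 4·sin²(6*π/5·x) and (u')² = 144*π^2/25·cos²(6*π/5·x), and each of sin², cos² integrates to L/2 = 5/4 over (0, 5/2).
∫_0^5/2 u² dx = 5, so ||u||_L² = sqrt(5).
∫_0^5/2 (u')² dx = 36*π^2/5, so ||u'||_L² = 6*sqrt(5)*π/5.
Ratio ||u||_L² / ||u'||_L² = 5/(6*π).
Sharp Poincaré constant on H^1_0(0, 5/2) is C_P = L/π = 5/(2*π), achieved by sin(2*π/5·x).
This is the k = 3 harmonic; the ratio L/(kπ) is strictly less than C_P = L/π, consistent with the sharp inequality ||u||_L² ≤ C_P ||u'||_L².


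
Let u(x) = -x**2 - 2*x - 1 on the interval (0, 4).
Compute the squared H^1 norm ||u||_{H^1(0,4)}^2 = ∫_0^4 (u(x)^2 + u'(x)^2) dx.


||u||_{H^1}^2 = 11852/15

The H^1 norm (squared) on an interval (0, L) is
  ||u||_{H^1}^2 = ∫_0^L u(x)^2 dx + ∫_0^L u'(x)^2 dx.
Compute u'(x) = -2*x - 2.
Then u(x)^2 = x**4 + 4*x**3 + 6*x**2 + 4*x + 1 and u'(x)^2 = 4*x**2 + 8*x + 4.
Integrate each monomial from 0 to 4 using ∫_0^4 c·x^n dx = c·4^(n+1)/(n+1):
  ∫_0^4 u(x)^2 dx = ∫_0^4 (x^4 + 4*x^3 + 6*x^2 + 4*x + 1) dx. Term by term:
    ∫_0^4 x^4 dx = 1024/5;  ∫_0^4 4*x^3 dx = 256;  ∫_0^4 6*x^2 dx = 128;
    ∫_0^4 4*x dx = 32;  ∫_0^4 1 dx = 4.
  Sum: 1024/5 + 256 + 128 + 32 + 4 = 3124/5.
  ∫_0^4 u'(x)^2 dx = ∫_0^4 (4*x^2 + 8*x + 4) dx. Term by term:
    ∫_0^4 4*x^2 dx = 256/3;  ∫_0^4 8*x dx = 64;  ∫_0^4 4 dx = 16.
  Sum: 256/3 + 64 + 16 = 496/3.
Adding: ||u||_{H^1}^2 = 3124/5 + 496/3 = 11852/15.


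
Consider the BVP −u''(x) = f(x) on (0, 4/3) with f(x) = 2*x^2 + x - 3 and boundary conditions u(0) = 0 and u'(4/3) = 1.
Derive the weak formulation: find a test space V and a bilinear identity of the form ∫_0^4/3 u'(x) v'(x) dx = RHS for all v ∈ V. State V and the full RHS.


V = {v ∈ H^1(0, 4/3) : v(0) = 0} (test functions vanish at x = 0 where u is specified); weak form: ∫_0^4/3 u'v' dx = ∫_0^4/3 (2*x^2 + x - 3) v dx + v(4/3) for all v ∈ V.

Multiply both sides by a test function v and integrate from 0 to 4/3:
  ∫_0^4/3 −u''(x) v(x) dx = ∫_0^4/3 f(x) v(x) dx.
Integrate the LHS by parts once:
  ∫_0^4/3 −u'' v dx = −[u'(x) v(x)]_0^4/3 + ∫_0^4/3 u'(x) v'(x) dx.
Thus ∫_0^4/3 u'(x) v'(x) dx = ∫_0^4/3 f(x) v(x) dx + [u'(x) v(x)]_0^4/3.
Choose V so that boundary terms are either known or forced to vanish.
Mixed BC: u(0) = 0 (Dirichlet) and u'(4/3) = 1 (Neumann). Define V = {v ∈ H^1(0, 4/3) : v(0) = 0}. Then [u' v]_0^4/3 = u'(4/3)·v(4/3) − u'(0)·0 = v(4/3).
Weak formulation: find u (satisfying any essential BC) such that ∫_0^4/3 u'(x) v'(x) dx = ∫_0^4/3 f v dx + v(4/3) for all v ∈ V (Dirichlet at 0 absorbed into V; Neumann datum at x = 4/3 contributes the boundary term).
Substituting f(x) = 2*x^2 + x - 3, the right-hand side is ∫_0^4/3 (2*x^2 + x - 3) v dx + v(4/3).


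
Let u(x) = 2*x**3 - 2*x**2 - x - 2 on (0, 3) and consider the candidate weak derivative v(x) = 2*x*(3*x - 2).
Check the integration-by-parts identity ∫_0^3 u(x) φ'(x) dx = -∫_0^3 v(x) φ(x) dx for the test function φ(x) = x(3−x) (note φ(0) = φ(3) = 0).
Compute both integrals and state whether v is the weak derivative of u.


LHS = -207/5, RHS = -459/10. No, v is not the weak derivative of u.

u(x) = 2*x**3 - 2*x**2 - x - 2, classical derivative u'(x) = 6*x**2 - 4*x - 1.
φ(x) = x(3−x), so φ'(x) = 3 - 2*x.
Note φ(0) = φ(3) = 0, so the boundary term u·φ vanishes.
LHS = ∫_0^3 u(x) φ'(x) dx = ∫_0^3 (-4*x^4 + 10*x^3 - 4*x^2 + x - 6) dx. Term by term:
  ∫_0^3 -4*x^4 dx = -972/5;  ∫_0^3 10*x^3 dx = 405/2;  ∫_0^3 -4*x^2 dx = -36;
  ∫_0^3 x dx = 9/2;  ∫_0^3 -6 dx = -18.
Sum: -972/5 + 405/2 − 36 + 9/2 − 18 = -207/5.
So LHS = -207/5.
∫_0^3 v(x) φ(x) dx = ∫_0^3 (-6*x^4 + 22*x^3 - 12*x^2) dx. Term by term:
  ∫_0^3 -6*x^4 dx = -1458/5;  ∫_0^3 22*x^3 dx = 891/2;  ∫_0^3 -12*x^2 dx = -108.
Sum: -1458/5 + 891/2 − 108 = 459/10.
So RHS = -∫_0^3 v(x) φ(x) dx = -459/10.
LHS − RHS = 9/2 ≠ 0, so the identity fails.
(For a valid weak derivative the identity must hold for EVERY test function, in particular this one. The failure shows v is NOT the weak derivative of u.)
Correct weak derivative would be u'(x) = 6*x**2 - 4*x - 1.


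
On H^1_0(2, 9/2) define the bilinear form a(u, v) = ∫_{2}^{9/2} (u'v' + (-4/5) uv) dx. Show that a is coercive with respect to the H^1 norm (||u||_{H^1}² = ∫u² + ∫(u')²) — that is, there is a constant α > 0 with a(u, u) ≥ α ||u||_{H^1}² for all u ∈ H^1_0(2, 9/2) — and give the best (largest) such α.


α = 4*(-5 + π^2)/(25 + 4*π^2)

Coercivity of a(·,·) on H^1_0(2, 9/2) means a(u, u) ≥ α ||u||_{H^1}² for every u ∈ H^1_0.
The interval has length L = 5/2, and Poincaré/coercivity depend only on L. Here a(u, u) = ∫(u')² + (-4/5)·∫u².
Here c = -4/5 < 0 with |c| < (π/L)² = 4*π^2/25, so coercivity still holds. The condition a(u,u) ≥ α||u||_{H^1}² reads (1−α)∫(u')² ≥ (α−c)∫u². Any admissible α is ≤ 1 (rapidly oscillating u have ∫u²/∫(u')² → 0), and α = 1 would force 0 ≥ (1−c)∫u², impossible since c < 1; so 1−α > 0. By the sharp Poincaré inequality on H^1_0 of an interval of length L, ∫(u')² ≥ (π/L)²∫u² with equality for the first sine mode sin(π(x−x₀)/L) (x₀ the left endpoint), so the inequality holds for all u iff (1−α)(π/L)² ≥ α − c, i.e. α ≤ ((π/L)² + c)/((π/L)² + 1) = (1 + c(L/π)²)/(1 + (L/π)²). (Direct route, valid since c ≤ 0: Poincaré gives c∫u² ≥ c(L/π)²∫(u')², so a(u,u) ≥ (1 + c(L/π)²)∫(u')², while ||u||_{H^1}² ≤ (1 + (L/π)²)∫(u')²; dividing yields the same α.) With (π/L)² = 4*π^2/25 and c = -4/5, the largest admissible constant is α = ((π/L)² + c)/((π/L)² + 1).
Simplifying, α = 4*(-5 + π^2)/(25 + 4*π^2).


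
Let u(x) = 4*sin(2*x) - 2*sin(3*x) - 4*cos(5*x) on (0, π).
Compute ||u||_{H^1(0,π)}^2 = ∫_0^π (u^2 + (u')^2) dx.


||u||_{H^1(0,π)}^2 = 3328/21 + 268*π

u'(x) = 20*sin(5*x) + 8*cos(2*x) - 6*cos(3*x).
Expand u² and (u')² and integrate term by term on (0, π), using: for integers n ≥ 1, ∫_0^π sin²(nx) dx = ∫_0^π cos²(nx) dx = π/2; for n ≠ n', ∫_0^π sin(nx)sin(n'x) dx = ∫_0^π cos(nx)cos(n'x) dx = 0; and by product-to-sum, ∫_0^π sin(nx)cos(n'x) dx = ½∫_0^π [sin((n+n')x) + sin((n−n')x)] dx, which is 0 when n+n' is even and 2n/(n²−n'²) when n+n' is odd (it need not vanish on (0, π)).
  u² squared terms: (-4)²·∫cos(5x)² dx = 16·π/2 = 8*π;  (-2)²·∫sin(3x)² dx = 4·π/2 = 2*π;  (4)²·∫sin(2x)² dx = 16·π/2 = 8*π.
  u² cross terms: 2·(-4)·(-2)·∫cos(5x)·sin(3x) dx = 16·(0) = 0;  2·(-4)·(4)·∫cos(5x)·sin(2x) dx = -32·(-4/21) = 128/21;  2·(-2)·(4)·∫sin(3x)·sin(2x) dx = -16·(0) = 0.
  So ∫_0^π u² dx = 8*π + 2*π + 8*π + 0 + 128/21 + 0 = 128/21 + 18*π.
  (u')² squared terms: (-6)²·∫cos(3x)² dx = 36·π/2 = 18*π;  (8)²·∫cos(2x)² dx = 64·π/2 = 32*π;  (20)²·∫sin(5x)² dx = 400·π/2 = 200*π.
  (u')² cross terms: 2·(-6)·(8)·∫cos(3x)·cos(2x) dx = -96·(0) = 0;  2·(-6)·(20)·∫cos(3x)·sin(5x) dx = -240·(0) = 0;  2·(8)·(20)·∫cos(2x)·sin(5x) dx = 320·(10/21) = 3200/21.
  So ∫_0^π (u')² dx = 18*π + 32*π + 200*π + 0 + 0 + 3200/21 = 3200/21 + 250*π.
||u||_{H^1}^2 = (128/21 + 18*π) + (3200/21 + 250*π) = 3328/21 + 268*π.


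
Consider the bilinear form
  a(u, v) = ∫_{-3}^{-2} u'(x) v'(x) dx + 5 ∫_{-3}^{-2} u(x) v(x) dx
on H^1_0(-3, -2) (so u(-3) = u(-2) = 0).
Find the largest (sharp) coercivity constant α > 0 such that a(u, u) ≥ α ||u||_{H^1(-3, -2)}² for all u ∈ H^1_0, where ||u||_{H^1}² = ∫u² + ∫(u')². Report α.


α = 1

Coercivity of a(·,·) on H^1_0(-3, -2) means a(u, u) ≥ α ||u||_{H^1}² for every u ∈ H^1_0.
The interval has length L = 1, and Poincaré/coercivity depend only on L. Here a(u, u) = ∫(u')² + (5)·∫u².
Here c = 5 ≥ 1, so a(u,u) = ∫(u')² + c∫u² ≥ ∫(u')² + ∫u² = ||u||_{H^1}², i.e. α = 1 works. No larger α is possible: a(u,u) ≥ α||u||_{H^1}² means (1−α)∫(u')² ≥ (α−c)∫u², and for the modes u_n = sin(nπ(x−x₀)/L) (x₀ the left endpoint) one has ∫u_n²/∫(u_n')² = (L/(nπ))² → 0, so a(u_n,u_n)/||u_n||_{H^1}² → 1. Hence the optimal constant is α = 1.
Therefore α = 1.


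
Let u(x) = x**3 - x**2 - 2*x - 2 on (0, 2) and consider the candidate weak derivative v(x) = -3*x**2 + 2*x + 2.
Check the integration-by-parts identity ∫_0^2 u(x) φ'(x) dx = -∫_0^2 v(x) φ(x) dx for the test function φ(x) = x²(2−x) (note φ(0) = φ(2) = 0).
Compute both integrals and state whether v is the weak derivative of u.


LHS = -8/15, RHS = 8/15. No, v is not the weak derivative of u.

u(x) = x**3 - x**2 - 2*x - 2, classical derivative u'(x) = 3*x**2 - 2*x - 2.
φ(x) = x²(2−x), so φ'(x) = x*(4 - 3*x).
Note φ(0) = φ(2) = 0, so the boundary term u·φ vanishes.
LHS = ∫_0^2 u(x) φ'(x) dx = ∫_0^2 (-3*x^5 + 7*x^4 + 2*x^3 - 2*x^2 - 8*x) dx. Term by term:
  ∫_0^2 -3*x^5 dx = -32;  ∫_0^2 7*x^4 dx = 224/5;  ∫_0^2 2*x^3 dx = 8;
  ∫_0^2 -2*x^2 dx = -16/3;  ∫_0^2 -8*x dx = -16.
Sum: -32 + 224/5 + 8 − 16/3 − 16 = -8/15.
So LHS = -8/15.
∫_0^2 v(x) φ(x) dx = ∫_0^2 (3*x^5 - 8*x^4 + 2*x^3 + 4*x^2) dx. Term by term:
  ∫_0^2 3*x^5 dx = 32;  ∫_0^2 -8*x^4 dx = -256/5;  ∫_0^2 2*x^3 dx = 8;
  ∫_0^2 4*x^2 dx = 32/3.
Sum: 32 − 256/5 + 8 + 32/3 = -8/15.
So RHS = -∫_0^2 v(x) φ(x) dx = 8/15.
LHS − RHS = -16/15 ≠ 0, so the identity fails.
(For a valid weak derivative the identity must hold for EVERY test function, in particular this one. The failure shows v is NOT the weak derivative of u.)
Correct weak derivative would be u'(x) = 3*x**2 - 2*x - 2.


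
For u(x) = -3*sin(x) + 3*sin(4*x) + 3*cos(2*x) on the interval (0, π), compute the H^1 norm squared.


||u||_{H^1(0,π)}^2 = 60 + 108*π

u'(x) = -6*sin(2*x) - 3*cos(x) + 12*cos(4*x).
Expand u² and (u')² and integrate term by term on (0, π), using: for integers n ≥ 1, ∫_0^π sin²(nx) dx = ∫_0^π cos²(nx) dx = π/2; for n ≠ n', ∫_0^π sin(nx)sin(n'x) dx = ∫_0^π cos(nx)cos(n'x) dx = 0; and by product-to-sum, ∫_0^π sin(nx)cos(n'x) dx = ½∫_0^π [sin((n+n')x) + sin((n−n')x)] dx, which is 0 when n+n' is even and 2n/(n²−n'²) when n+n' is odd (it need not vanish on (0, π)).
  u² squared terms: (-3)²·∫sin(x)² dx = 9·π/2 = 9*π/2;  (3)²·∫cos(2x)² dx = 9·π/2 = 9*π/2;  (3)²·∫sin(4x)² dx = 9·π/2 = 9*π/2.
  u² cross terms: 2·(-3)·(3)·∫sin(x)·cos(2x) dx = -18·(-2/3) = 12;  2·(-3)·(3)·∫sin(x)·sin(4x) dx = -18·(0) = 0;  2·(3)·(3)·∫cos(2x)·sin(4x) dx = 18·(0) = 0.
  So ∫_0^π u² dx = 9*π/2 + 9*π/2 + 9*π/2 + 12 + 0 + 0 = 12 + 27*π/2.
  (u')² squared terms: (-6)²·∫sin(2x)² dx = 36·π/2 = 18*π;  (-3)²·∫cos(x)² dx = 9·π/2 = 9*π/2;  (12)²·∫cos(4x)² dx = 144·π/2 = 72*π.
  (u')² cross terms: 2·(-6)·(-3)·∫sin(2x)·cos(x) dx = 36·(4/3) = 48;  2·(-6)·(12)·∫sin(2x)·cos(4x) dx = -144·(0) = 0;  2·(-3)·(12)·∫cos(x)·cos(4x) dx = -72·(0) = 0.
  So ∫_0^π (u')² dx = 18*π + 9*π/2 + 72*π + 48 + 0 + 0 = 48 + 189*π/2.
||u||_{H^1}^2 = (12 + 27*π/2) + (48 + 189*π/2) = 60 + 108*π.
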